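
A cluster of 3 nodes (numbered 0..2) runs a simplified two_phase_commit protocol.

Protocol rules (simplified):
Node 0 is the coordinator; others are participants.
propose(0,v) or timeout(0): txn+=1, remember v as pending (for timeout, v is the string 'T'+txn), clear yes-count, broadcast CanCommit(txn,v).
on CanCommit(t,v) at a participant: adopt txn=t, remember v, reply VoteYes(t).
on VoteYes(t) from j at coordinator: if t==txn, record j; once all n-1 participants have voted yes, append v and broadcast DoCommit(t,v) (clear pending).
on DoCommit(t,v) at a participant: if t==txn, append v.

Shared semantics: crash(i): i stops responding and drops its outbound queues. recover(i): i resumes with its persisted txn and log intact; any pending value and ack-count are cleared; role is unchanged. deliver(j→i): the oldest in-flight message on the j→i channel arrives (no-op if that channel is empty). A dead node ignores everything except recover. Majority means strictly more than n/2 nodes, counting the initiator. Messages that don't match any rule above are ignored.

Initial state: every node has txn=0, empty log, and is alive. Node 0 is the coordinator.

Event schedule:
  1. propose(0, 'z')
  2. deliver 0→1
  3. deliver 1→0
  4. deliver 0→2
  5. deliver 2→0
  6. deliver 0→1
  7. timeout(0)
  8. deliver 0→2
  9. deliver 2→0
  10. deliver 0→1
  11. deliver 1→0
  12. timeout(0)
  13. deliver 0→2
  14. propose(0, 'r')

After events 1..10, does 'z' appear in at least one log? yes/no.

yes

e1 propose(0,'z'): 0[coor,t=1,-]
e2 deliver 0→1: 1[part,t=1,-]
e3 deliver 1→0: ·
e4 deliver 0→2: 2[part,t=1,-]
e5 deliver 2→0: 0[coor,t=1,z]
e6 deliver 0→1: 1[part,t=1,z]
e7 timeout(0): 0[coor,t=2,z]
e8 deliver 0→2: 2[part,t=1,z]
e9 deliver 2→0: ·
e10 deliver 0→1: 1[part,t=2,z]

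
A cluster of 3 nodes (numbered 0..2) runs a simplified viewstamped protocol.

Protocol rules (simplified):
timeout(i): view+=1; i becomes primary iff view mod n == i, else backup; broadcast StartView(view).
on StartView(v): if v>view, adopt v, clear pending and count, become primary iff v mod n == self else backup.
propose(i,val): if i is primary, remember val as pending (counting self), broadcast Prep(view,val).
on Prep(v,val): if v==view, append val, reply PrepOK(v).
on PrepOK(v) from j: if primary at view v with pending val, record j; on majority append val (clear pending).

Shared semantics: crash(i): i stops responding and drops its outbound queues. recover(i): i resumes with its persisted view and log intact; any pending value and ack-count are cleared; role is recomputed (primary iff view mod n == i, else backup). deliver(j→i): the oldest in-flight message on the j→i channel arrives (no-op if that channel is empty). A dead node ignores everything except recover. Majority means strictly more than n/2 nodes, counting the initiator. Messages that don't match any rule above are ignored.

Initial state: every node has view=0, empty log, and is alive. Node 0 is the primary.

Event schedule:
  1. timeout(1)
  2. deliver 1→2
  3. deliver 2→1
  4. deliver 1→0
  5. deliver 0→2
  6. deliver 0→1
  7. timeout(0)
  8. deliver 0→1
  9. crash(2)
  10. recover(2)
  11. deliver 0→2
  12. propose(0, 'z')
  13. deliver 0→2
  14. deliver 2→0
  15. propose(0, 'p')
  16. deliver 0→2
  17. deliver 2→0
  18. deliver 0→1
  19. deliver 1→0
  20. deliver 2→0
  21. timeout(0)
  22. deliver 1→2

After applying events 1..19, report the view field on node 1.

2

1. timeout(1):  <1:prim v1 ->
2. deliver 1→2:  <2:back v1 ->
3. deliver 2→1:  nop
4. deliver 1→0:  <0:back v1 ->
5. deliver 0→2:  nop
6. deliver 0→1:  nop
7. timeout(0):  <0:back v2 ->
8. deliver 0→1:  <1:back v2 ->
9. crash(2):  <2:✗back v1 ->
10. recover(2):  <2:back v1 ->
11. deliver 0→2:  <2:prim v2 ->
12. propose(0,'z'):  nop
13. deliver 0→2:  nop
14. deliver 2→0:  nop
15. propose(0,'p'):  nop
16. deliver 0→2:  nop
17. deliver 2→0:  nop
18. deliver 0→1:  nop
19. deliver 1→0:  nop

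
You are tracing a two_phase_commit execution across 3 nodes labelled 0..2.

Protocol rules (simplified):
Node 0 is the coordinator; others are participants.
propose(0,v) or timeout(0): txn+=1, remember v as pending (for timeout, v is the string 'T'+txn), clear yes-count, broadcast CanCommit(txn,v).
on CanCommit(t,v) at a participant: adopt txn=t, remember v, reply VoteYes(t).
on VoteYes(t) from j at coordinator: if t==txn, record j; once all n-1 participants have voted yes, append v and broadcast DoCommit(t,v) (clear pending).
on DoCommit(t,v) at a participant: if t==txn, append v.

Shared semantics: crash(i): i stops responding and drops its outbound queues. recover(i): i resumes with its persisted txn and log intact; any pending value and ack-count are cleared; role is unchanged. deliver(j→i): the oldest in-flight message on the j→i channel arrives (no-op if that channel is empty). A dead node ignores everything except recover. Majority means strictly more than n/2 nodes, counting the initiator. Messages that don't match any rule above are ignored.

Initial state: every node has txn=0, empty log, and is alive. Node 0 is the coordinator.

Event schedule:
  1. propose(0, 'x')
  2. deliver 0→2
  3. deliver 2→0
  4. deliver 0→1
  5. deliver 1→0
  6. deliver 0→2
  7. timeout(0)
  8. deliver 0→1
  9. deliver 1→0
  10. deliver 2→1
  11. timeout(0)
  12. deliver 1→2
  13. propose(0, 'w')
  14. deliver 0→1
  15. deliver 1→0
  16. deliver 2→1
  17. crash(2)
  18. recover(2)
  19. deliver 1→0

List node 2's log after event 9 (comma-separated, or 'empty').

step 1 propose(0,'x'): 0={coor,t=1,log=-}
step 2 deliver 0→2: 2={part,t=1,log=-}
step 3 deliver 2→0: —
step 4 deliver 0→1: 1={part,t=1,log=-}
step 5 deliver 1→0: 0={coor,t=1,log=x}
step 6 deliver 0→2: 2={part,t=1,log=x}
step 7 timeout(0): 0={coor,t=2,log=x}
step 8 deliver 0→1: 1={part,t=1,log=x}
step 9 deliver 1→0: —

x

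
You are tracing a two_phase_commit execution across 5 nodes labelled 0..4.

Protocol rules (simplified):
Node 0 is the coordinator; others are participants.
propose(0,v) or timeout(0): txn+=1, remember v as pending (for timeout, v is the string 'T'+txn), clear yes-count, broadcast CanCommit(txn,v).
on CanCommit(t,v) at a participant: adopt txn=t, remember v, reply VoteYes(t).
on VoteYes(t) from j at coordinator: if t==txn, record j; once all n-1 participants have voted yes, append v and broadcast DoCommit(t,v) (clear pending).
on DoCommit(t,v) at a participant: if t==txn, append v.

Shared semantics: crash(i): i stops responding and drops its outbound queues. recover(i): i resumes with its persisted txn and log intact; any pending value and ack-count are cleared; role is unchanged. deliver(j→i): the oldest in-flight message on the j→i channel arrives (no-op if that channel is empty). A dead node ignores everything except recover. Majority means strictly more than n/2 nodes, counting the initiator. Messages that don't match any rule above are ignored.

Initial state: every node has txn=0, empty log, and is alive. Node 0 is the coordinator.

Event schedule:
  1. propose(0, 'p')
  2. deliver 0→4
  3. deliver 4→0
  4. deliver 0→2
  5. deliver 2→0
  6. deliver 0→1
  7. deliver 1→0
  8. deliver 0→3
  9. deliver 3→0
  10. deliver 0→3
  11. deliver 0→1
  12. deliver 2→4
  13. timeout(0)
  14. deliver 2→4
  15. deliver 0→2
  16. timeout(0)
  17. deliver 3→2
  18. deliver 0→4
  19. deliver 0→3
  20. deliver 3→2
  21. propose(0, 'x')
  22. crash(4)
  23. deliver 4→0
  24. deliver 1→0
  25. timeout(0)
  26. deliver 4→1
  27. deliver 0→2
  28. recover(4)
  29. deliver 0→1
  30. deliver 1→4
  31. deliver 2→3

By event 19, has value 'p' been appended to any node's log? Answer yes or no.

step 1 propose(0,'p'): 0={coor,t=1,log=-}
step 2 deliver 0→4: 4={part,t=1,log=-}
step 3 deliver 4→0: —
step 4 deliver 0→2: 2={part,t=1,log=-}
step 5 deliver 2→0: —
step 6 deliver 0→1: 1={part,t=1,log=-}
step 7 deliver 1→0: —
step 8 deliver 0→3: 3={part,t=1,log=-}
step 9 deliver 3→0: 0={coor,t=1,log=p}
step 10 deliver 0→3: 3={part,t=1,log=p}
step 11 deliver 0→1: 1={part,t=1,log=p}
step 12 deliver 2→4: —
step 13 timeout(0): 0={coor,t=2,log=p}
step 14 deliver 2→4: —
step 15 deliver 0→2: 2={part,t=1,log=p}
step 16 timeout(0): 0={coor,t=3,log=p}
step 17 deliver 3→2: —
step 18 deliver 0→4: 4={part,t=1,log=p}
step 19 deliver 0→3: 3={part,t=2,log=p}

yes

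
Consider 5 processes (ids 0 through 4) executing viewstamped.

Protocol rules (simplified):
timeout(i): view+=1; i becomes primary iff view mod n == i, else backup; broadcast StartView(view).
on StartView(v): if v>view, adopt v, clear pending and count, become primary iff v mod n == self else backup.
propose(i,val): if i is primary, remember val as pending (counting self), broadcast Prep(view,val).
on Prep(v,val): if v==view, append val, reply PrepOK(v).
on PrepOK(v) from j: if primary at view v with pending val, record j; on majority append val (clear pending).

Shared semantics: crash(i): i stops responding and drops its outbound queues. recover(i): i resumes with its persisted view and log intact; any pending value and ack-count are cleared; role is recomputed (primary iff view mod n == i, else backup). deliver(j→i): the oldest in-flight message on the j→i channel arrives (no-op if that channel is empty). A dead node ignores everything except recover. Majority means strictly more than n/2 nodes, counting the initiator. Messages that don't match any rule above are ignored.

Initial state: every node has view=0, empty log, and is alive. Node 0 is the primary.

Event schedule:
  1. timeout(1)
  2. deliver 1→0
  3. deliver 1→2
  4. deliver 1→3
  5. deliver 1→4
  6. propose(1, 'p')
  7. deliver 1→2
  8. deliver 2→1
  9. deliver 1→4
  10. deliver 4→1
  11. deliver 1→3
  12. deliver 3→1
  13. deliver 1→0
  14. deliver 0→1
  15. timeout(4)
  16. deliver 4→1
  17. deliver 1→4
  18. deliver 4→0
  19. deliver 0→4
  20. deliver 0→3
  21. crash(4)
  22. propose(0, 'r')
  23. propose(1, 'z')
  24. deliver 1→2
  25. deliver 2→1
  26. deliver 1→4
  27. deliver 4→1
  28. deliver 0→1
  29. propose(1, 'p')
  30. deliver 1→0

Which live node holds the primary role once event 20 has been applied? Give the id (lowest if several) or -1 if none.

1. timeout(1):  <1:prim v1 ->
2. deliver 1→0:  <0:back v1 ->
3. deliver 1→2:  <2:back v1 ->
4. deliver 1→3:  <3:back v1 ->
5. deliver 1→4:  <4:back v1 ->
6. propose(1,'p'):  nop
7. deliver 1→2:  <2:back v1 p>
8. deliver 2→1:  nop
9. deliver 1→4:  <4:back v1 p>
10. deliver 4→1:  <1:prim v1 p>
11. deliver 1→3:  <3:back v1 p>
12. deliver 3→1:  nop
13. deliver 1→0:  <0:back v1 p>
14. deliver 0→1:  nop
15. timeout(4):  <4:back v2 p>
16. deliver 4→1:  <1:back v2 p>
17. deliver 1→4:  nop
18. deliver 4→0:  <0:back v2 p>
19. deliver 0→4:  nop
20. deliver 0→3:  nop

-1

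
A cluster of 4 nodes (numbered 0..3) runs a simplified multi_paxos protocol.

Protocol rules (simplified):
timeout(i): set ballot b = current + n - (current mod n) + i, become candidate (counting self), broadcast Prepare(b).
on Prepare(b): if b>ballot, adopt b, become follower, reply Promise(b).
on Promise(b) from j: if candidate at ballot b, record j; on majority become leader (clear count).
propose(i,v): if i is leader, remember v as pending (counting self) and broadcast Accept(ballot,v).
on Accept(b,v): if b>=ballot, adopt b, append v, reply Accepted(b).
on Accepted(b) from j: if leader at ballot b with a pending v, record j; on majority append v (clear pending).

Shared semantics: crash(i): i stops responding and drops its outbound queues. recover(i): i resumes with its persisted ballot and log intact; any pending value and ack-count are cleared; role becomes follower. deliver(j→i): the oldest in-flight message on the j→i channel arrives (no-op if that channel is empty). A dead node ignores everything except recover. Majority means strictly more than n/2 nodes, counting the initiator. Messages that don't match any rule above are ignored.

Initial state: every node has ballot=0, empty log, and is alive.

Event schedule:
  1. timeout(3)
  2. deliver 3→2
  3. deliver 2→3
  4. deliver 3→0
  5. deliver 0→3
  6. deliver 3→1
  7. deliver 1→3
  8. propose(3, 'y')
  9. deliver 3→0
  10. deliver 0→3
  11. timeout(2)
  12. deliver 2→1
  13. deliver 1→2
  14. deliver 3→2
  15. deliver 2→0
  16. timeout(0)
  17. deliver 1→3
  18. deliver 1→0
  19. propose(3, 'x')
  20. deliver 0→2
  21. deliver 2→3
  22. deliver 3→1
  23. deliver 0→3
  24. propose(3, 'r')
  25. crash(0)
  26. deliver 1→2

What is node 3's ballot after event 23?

e1 timeout(3): 3[cand,b=7,-]
e2 deliver 3→2: 2[foll,b=7,-]
e3 deliver 2→3: ·
e4 deliver 3→0: 0[foll,b=7,-]
e5 deliver 0→3: 3[lead,b=7,-]
e6 deliver 3→1: 1[foll,b=7,-]
e7 deliver 1→3: ·
e8 propose(3,'y'): ·
e9 deliver 3→0: 0[foll,b=7,y]
e10 deliver 0→3: ·
e11 timeout(2): 2[cand,b=10,-]
e12 deliver 2→1: 1[foll,b=10,-]
e13 deliver 1→2: ·
e14 deliver 3→2: ·
e15 deliver 2→0: 0[foll,b=10,y]
e16 timeout(0): 0[cand,b=12,y]
e17 deliver 1→3: ·
e18 deliver 1→0: ·
e19 propose(3,'x'): ·
e20 deliver 0→2: 2[lead,b=10,-]
e21 deliver 2→3: 3[foll,b=10,-]
e22 deliver 3→1: ·
e23 deliver 0→3: 3[foll,b=12,-]

12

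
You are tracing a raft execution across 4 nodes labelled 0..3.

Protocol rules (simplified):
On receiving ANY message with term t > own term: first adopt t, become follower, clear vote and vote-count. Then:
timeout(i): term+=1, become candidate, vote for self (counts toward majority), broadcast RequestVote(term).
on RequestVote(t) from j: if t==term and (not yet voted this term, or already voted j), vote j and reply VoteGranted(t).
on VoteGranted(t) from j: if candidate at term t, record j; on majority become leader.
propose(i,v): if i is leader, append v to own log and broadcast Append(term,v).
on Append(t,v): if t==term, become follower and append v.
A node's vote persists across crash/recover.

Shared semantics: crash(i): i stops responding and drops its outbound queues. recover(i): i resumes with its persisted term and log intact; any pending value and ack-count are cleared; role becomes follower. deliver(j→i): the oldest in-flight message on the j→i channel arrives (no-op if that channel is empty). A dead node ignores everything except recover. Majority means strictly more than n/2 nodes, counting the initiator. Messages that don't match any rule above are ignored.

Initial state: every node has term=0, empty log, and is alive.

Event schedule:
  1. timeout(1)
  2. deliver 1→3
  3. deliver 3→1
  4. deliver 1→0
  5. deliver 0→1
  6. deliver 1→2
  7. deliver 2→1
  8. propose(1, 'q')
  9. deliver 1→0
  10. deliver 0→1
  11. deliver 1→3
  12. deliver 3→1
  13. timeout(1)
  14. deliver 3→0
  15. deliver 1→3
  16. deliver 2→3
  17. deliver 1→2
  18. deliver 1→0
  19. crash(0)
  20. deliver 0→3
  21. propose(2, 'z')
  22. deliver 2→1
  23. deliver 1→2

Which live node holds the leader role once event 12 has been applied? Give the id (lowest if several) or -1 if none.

1

[1] timeout(1) → N1(cand t1 [-])
[2] deliver 1→3 → N3(foll t1 [-])
[3] deliver 3→1 → ∅
[4] deliver 1→0 → N0(foll t1 [-])
[5] deliver 0→1 → N1(lead t1 [-])
[6] deliver 1→2 → N2(foll t1 [-])
[7] deliver 2→1 → ∅
[8] propose(1,'q') → N1(lead t1 [q])
[9] deliver 1→0 → N0(foll t1 [q])
[10] deliver 0→1 → ∅
[11] deliver 1→3 → N3(foll t1 [q])
[12] deliver 3→1 → ∅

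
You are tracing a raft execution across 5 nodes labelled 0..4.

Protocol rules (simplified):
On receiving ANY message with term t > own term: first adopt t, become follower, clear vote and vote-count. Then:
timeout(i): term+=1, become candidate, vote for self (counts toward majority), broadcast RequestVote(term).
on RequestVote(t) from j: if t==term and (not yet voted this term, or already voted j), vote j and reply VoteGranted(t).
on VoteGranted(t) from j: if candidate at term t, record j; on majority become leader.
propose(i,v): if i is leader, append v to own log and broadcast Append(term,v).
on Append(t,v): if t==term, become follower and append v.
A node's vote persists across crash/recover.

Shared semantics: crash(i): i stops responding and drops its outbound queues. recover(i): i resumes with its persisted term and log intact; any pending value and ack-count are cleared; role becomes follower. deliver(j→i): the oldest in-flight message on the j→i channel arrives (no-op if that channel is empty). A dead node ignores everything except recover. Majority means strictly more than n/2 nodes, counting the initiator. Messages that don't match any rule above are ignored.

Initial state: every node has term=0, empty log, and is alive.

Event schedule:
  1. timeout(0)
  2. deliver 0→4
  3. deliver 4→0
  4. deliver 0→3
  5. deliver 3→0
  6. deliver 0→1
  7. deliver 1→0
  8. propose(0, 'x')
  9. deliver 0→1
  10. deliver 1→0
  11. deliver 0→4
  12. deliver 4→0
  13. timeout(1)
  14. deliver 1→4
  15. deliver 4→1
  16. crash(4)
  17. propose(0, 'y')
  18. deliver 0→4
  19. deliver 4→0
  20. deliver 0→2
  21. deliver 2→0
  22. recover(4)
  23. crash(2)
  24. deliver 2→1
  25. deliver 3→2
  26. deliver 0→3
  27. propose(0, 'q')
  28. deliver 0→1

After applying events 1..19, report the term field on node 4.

2

1. timeout(0):  <0:cand t1 ->
2. deliver 0→4:  <4:foll t1 ->
3. deliver 4→0:  nop
4. deliver 0→3:  <3:foll t1 ->
5. deliver 3→0:  <0:lead t1 ->
6. deliver 0→1:  <1:foll t1 ->
7. deliver 1→0:  nop
8. propose(0,'x'):  <0:lead t1 x>
9. deliver 0→1:  <1:foll t1 x>
10. deliver 1→0:  nop
11. deliver 0→4:  <4:foll t1 x>
12. deliver 4→0:  nop
13. timeout(1):  <1:cand t2 x>
14. deliver 1→4:  <4:foll t2 x>
15. deliver 4→1:  nop
16. crash(4):  <4:✗foll t2 x>
17. propose(0,'y'):  <0:lead t1 x,y>
18. deliver 0→4:  nop
19. deliver 4→0:  nop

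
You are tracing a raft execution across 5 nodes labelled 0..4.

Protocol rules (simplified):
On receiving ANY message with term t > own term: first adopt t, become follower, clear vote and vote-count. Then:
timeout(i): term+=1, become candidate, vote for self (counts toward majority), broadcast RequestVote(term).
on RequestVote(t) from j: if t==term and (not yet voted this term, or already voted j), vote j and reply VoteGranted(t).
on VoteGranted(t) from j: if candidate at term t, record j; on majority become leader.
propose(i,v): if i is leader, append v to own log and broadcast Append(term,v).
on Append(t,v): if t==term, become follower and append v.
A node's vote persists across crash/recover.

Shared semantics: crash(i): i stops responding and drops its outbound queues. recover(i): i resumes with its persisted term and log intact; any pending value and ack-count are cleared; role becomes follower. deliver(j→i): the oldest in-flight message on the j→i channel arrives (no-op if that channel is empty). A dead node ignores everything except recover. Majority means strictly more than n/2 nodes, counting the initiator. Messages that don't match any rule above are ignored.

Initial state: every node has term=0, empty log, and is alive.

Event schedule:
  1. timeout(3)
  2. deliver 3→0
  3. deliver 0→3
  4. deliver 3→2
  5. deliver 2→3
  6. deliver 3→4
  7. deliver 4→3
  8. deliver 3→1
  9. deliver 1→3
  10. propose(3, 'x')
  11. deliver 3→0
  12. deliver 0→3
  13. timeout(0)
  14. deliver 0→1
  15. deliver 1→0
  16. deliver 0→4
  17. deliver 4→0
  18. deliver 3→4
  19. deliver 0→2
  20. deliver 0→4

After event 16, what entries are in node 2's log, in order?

after 1 — timeout(3): n3:cand/t1/[-]
after 2 — deliver 3→0: n0:foll/t1/[-]
after 3 — deliver 0→3: ·
after 4 — deliver 3→2: n2:foll/t1/[-]
after 5 — deliver 2→3: n3:lead/t1/[-]
after 6 — deliver 3→4: n4:foll/t1/[-]
after 7 — deliver 4→3: ·
after 8 — deliver 3→1: n1:foll/t1/[-]
after 9 — deliver 1→3: ·
after 10 — propose(3,'x'): n3:lead/t1/[x]
after 11 — deliver 3→0: n0:foll/t1/[x]
after 12 — deliver 0→3: ·
after 13 — timeout(0): n0:cand/t2/[x]
after 14 — deliver 0→1: n1:foll/t2/[-]
after 15 — deliver 1→0: ·
after 16 — deliver 0→4: n4:foll/t2/[-]

empty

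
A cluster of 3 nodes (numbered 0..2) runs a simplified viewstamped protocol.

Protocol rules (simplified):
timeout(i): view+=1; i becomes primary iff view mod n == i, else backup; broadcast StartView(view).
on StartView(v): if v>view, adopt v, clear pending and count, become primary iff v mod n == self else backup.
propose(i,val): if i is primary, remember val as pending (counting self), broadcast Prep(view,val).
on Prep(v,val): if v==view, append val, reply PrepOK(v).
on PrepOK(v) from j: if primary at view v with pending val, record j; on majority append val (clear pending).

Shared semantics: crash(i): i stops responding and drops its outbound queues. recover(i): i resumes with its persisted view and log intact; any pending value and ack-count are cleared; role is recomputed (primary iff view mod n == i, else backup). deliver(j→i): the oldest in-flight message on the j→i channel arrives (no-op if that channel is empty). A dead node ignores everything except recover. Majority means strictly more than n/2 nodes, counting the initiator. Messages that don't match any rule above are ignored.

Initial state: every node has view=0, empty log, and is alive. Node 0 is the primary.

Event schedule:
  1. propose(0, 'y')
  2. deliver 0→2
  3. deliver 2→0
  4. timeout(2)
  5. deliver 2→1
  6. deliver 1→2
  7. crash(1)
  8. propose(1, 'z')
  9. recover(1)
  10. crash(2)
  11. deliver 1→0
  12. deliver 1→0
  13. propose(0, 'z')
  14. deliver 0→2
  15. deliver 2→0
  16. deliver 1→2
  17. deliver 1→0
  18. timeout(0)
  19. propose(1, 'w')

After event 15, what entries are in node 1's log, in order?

empty

e1 propose(0,'y'): ·
e2 deliver 0→2: 2[back,v=0,y]
e3 deliver 2→0: 0[prim,v=0,y]
e4 timeout(2): 2[back,v=1,y]
e5 deliver 2→1: 1[prim,v=1,-]
e6 deliver 1→2: ·
e7 crash(1): 1[✗prim,v=1,-]
e8 propose(1,'z'): ·
e9 recover(1): 1[prim,v=1,-]
e10 crash(2): 2[✗back,v=1,y]
e11 deliver 1→0: ·
e12 deliver 1→0: ·
e13 propose(0,'z'): ·
e14 deliver 0→2: ·
e15 deliver 2→0: ·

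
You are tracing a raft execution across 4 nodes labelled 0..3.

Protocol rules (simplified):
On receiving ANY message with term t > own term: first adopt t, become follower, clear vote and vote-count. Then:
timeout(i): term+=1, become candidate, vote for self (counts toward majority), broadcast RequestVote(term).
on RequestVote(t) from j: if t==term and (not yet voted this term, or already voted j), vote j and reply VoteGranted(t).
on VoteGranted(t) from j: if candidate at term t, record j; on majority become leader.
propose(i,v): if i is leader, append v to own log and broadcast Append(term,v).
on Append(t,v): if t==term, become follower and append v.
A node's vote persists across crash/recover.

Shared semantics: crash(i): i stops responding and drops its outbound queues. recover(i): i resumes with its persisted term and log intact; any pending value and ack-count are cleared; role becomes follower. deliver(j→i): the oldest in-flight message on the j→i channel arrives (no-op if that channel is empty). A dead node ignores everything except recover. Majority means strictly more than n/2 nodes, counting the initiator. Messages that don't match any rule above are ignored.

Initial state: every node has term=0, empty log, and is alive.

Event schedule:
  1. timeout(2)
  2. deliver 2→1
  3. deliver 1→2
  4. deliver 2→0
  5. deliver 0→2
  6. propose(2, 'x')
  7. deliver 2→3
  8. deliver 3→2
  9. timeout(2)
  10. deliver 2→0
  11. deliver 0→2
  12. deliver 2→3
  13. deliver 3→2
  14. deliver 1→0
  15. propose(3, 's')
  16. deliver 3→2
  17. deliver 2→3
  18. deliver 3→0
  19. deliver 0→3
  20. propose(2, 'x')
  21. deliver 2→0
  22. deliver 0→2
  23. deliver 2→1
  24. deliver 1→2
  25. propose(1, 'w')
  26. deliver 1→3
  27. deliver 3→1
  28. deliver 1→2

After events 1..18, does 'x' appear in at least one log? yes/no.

step 1 timeout(2): 2={cand,t=1,log=-}
step 2 deliver 2→1: 1={foll,t=1,log=-}
step 3 deliver 1→2: —
step 4 deliver 2→0: 0={foll,t=1,log=-}
step 5 deliver 0→2: 2={lead,t=1,log=-}
step 6 propose(2,'x'): 2={lead,t=1,log=x}
step 7 deliver 2→3: 3={foll,t=1,log=-}
step 8 deliver 3→2: —
step 9 timeout(2): 2={cand,t=2,log=x}
step 10 deliver 2→0: 0={foll,t=1,log=x}
step 11 deliver 0→2: —
step 12 deliver 2→3: 3={foll,t=1,log=x}
step 13 deliver 3→2: —
step 14 deliver 1→0: —
step 15 propose(3,'s'): —
step 16 deliver 3→2: —
step 17 deliver 2→3: 3={foll,t=2,log=x}
step 18 deliver 3→0: —

yes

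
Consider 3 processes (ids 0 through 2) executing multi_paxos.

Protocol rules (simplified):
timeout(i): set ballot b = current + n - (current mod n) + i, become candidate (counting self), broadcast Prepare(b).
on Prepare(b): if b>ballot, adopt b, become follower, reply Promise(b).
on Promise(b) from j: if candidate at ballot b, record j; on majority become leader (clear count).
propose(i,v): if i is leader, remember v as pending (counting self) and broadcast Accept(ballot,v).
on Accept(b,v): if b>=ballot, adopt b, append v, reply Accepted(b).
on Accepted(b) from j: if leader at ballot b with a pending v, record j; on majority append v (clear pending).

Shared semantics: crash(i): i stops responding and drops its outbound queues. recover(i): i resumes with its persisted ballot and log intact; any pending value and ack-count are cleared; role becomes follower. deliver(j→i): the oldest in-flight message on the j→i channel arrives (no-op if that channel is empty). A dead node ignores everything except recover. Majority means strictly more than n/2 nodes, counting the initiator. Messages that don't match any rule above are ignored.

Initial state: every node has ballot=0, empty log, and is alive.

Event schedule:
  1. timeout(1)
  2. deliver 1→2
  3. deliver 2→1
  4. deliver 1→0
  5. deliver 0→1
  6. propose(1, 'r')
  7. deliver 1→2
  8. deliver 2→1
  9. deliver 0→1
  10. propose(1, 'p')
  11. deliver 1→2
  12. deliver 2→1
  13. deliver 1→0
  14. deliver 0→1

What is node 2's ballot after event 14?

e1 timeout(1): 1[cand,b=4,-]
e2 deliver 1→2: 2[foll,b=4,-]
e3 deliver 2→1: 1[lead,b=4,-]
e4 deliver 1→0: 0[foll,b=4,-]
e5 deliver 0→1: ·
e6 propose(1,'r'): ·
e7 deliver 1→2: 2[foll,b=4,r]
e8 deliver 2→1: 1[lead,b=4,r]
e9 deliver 0→1: ·
e10 propose(1,'p'): ·
e11 deliver 1→2: 2[foll,b=4,r,p]
e12 deliver 2→1: 1[lead,b=4,r,p]
e13 deliver 1→0: 0[foll,b=4,r]
e14 deliver 0→1: ·

4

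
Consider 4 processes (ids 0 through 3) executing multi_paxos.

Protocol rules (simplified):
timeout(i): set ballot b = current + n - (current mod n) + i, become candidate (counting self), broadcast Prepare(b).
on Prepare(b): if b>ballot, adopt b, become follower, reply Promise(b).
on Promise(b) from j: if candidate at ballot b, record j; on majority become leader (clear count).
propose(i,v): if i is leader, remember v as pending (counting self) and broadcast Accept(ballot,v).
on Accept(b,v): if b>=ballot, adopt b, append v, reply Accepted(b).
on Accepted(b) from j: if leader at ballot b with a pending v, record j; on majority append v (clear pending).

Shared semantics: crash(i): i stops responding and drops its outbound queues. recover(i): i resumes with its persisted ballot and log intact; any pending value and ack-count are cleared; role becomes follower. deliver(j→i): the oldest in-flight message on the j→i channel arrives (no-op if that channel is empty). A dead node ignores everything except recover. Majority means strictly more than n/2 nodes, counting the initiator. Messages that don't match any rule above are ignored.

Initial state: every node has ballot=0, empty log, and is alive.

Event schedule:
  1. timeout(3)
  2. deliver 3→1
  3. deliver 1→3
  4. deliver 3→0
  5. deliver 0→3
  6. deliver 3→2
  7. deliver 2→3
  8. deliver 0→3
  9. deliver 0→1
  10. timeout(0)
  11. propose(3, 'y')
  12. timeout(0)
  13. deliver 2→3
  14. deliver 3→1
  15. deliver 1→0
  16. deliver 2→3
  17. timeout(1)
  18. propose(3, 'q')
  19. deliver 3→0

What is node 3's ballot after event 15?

[1] timeout(3) → N3(cand b7 [-])
[2] deliver 3→1 → N1(foll b7 [-])
[3] deliver 1→3 → ∅
[4] deliver 3→0 → N0(foll b7 [-])
[5] deliver 0→3 → N3(lead b7 [-])
[6] deliver 3→2 → N2(foll b7 [-])
[7] deliver 2→3 → ∅
[8] deliver 0→3 → ∅
[9] deliver 0→1 → ∅
[10] timeout(0) → N0(cand b8 [-])
[11] propose(3,'y') → ∅
[12] timeout(0) → N0(cand b12 [-])
[13] deliver 2→3 → ∅
[14] deliver 3→1 → N1(foll b7 [y])
[15] deliver 1→0 → ∅

7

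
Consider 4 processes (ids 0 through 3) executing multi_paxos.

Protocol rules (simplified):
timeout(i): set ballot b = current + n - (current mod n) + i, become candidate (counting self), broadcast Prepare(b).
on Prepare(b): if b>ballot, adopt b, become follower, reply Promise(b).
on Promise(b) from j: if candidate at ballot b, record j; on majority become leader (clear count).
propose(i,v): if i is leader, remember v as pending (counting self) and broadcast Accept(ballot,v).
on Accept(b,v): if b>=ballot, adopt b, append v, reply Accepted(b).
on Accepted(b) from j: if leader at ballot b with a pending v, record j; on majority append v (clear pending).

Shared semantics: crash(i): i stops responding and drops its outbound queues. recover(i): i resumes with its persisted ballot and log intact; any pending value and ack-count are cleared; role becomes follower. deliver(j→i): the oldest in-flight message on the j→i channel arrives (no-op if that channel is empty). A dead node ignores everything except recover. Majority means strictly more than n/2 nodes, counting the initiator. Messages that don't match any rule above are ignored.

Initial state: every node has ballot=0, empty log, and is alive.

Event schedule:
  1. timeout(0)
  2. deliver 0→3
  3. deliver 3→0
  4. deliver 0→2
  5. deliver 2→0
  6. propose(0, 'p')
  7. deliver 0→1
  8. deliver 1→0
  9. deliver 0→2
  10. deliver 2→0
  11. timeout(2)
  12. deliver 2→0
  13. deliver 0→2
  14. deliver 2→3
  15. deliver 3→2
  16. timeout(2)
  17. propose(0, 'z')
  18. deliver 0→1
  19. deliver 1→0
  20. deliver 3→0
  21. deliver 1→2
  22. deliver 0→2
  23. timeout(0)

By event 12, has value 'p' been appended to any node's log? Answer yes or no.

yes

e1 timeout(0): 0[cand,b=4,-]
e2 deliver 0→3: 3[foll,b=4,-]
e3 deliver 3→0: ·
e4 deliver 0→2: 2[foll,b=4,-]
e5 deliver 2→0: 0[lead,b=4,-]
e6 propose(0,'p'): ·
e7 deliver 0→1: 1[foll,b=4,-]
e8 deliver 1→0: ·
e9 deliver 0→2: 2[foll,b=4,p]
e10 deliver 2→0: ·
e11 timeout(2): 2[cand,b=10,p]
e12 deliver 2→0: 0[foll,b=10,-]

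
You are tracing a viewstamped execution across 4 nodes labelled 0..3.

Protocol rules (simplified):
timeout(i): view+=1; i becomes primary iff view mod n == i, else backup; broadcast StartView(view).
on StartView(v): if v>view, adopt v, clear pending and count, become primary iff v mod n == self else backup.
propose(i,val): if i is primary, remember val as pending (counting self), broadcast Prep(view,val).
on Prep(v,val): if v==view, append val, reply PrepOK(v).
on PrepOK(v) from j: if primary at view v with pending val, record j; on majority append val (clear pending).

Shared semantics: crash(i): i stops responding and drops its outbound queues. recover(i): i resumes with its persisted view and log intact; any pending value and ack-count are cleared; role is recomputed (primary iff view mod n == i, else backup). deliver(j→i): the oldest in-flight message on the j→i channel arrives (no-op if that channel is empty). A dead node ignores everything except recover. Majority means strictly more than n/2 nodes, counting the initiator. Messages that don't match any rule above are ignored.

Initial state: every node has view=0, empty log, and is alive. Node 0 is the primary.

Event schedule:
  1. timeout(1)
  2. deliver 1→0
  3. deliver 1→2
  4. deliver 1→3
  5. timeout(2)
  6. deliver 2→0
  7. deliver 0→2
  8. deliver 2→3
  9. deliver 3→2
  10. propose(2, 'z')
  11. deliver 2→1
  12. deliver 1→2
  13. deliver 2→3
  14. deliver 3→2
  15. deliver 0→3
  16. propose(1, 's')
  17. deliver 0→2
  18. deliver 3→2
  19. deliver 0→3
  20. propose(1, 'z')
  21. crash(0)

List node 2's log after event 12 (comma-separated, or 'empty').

empty

step 1 timeout(1): 1={prim,v=1,log=-}
step 2 deliver 1→0: 0={back,v=1,log=-}
step 3 deliver 1→2: 2={back,v=1,log=-}
step 4 deliver 1→3: 3={back,v=1,log=-}
step 5 timeout(2): 2={prim,v=2,log=-}
step 6 deliver 2→0: 0={back,v=2,log=-}
step 7 deliver 0→2: —
step 8 deliver 2→3: 3={back,v=2,log=-}
step 9 deliver 3→2: —
step 10 propose(2,'z'): —
step 11 deliver 2→1: 1={back,v=2,log=-}
step 12 deliver 1→2: —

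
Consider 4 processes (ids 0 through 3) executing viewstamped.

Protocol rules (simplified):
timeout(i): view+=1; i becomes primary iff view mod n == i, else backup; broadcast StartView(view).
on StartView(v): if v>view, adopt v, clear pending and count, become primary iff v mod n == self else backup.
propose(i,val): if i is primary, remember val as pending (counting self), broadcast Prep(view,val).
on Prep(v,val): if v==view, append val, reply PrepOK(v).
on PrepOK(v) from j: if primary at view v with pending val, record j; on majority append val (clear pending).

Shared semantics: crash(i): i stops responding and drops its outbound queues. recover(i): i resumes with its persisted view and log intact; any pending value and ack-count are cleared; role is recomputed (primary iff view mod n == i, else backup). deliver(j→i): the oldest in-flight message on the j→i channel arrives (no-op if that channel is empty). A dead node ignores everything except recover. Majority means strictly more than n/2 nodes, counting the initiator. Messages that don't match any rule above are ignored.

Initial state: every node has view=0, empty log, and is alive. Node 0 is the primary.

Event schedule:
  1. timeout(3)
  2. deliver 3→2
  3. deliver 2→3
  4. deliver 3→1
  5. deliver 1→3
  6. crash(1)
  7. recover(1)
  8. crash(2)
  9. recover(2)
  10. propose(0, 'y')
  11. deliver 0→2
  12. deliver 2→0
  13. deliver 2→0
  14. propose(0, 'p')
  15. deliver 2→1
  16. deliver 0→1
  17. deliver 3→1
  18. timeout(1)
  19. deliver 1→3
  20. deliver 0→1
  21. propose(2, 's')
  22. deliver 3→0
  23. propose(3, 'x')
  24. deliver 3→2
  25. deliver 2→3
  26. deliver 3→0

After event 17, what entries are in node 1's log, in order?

empty

1. timeout(3):  <3:back v1 ->
2. deliver 3→2:  <2:back v1 ->
3. deliver 2→3:  nop
4. deliver 3→1:  <1:prim v1 ->
5. deliver 1→3:  nop
6. crash(1):  <1:✗prim v1 ->
7. recover(1):  <1:prim v1 ->
8. crash(2):  <2:✗back v1 ->
9. recover(2):  <2:back v1 ->
10. propose(0,'y'):  nop
11. deliver 0→2:  nop
12. deliver 2→0:  nop
13. deliver 2→0:  nop
14. propose(0,'p'):  nop
15. deliver 2→1:  nop
16. deliver 0→1:  nop
17. deliver 3→1:  nop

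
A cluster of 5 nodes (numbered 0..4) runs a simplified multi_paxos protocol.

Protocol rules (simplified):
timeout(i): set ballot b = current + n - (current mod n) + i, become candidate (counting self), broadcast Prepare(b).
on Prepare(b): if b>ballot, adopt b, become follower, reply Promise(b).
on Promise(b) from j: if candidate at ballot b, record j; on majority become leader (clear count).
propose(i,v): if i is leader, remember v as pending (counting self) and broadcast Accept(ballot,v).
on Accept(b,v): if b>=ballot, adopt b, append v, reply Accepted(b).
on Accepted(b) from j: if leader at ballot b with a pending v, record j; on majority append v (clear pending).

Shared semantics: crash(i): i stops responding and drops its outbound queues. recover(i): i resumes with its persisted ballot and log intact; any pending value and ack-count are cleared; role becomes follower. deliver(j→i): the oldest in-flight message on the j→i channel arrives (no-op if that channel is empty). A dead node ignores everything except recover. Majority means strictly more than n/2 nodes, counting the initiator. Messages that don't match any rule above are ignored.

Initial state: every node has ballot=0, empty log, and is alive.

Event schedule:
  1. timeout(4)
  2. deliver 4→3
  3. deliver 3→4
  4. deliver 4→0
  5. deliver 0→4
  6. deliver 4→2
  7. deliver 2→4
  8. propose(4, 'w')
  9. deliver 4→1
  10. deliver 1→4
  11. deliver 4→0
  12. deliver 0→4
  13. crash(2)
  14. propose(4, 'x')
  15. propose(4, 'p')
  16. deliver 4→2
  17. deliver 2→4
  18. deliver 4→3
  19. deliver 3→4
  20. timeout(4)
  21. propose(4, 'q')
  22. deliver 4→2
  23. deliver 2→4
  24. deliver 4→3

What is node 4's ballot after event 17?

9

after 1 — timeout(4): n4:cand/b9/[-]
after 2 — deliver 4→3: n3:foll/b9/[-]
after 3 — deliver 3→4: ·
after 4 — deliver 4→0: n0:foll/b9/[-]
after 5 — deliver 0→4: n4:lead/b9/[-]
after 6 — deliver 4→2: n2:foll/b9/[-]
after 7 — deliver 2→4: ·
after 8 — propose(4,'w'): ·
after 9 — deliver 4→1: n1:foll/b9/[-]
after 10 — deliver 1→4: ·
after 11 — deliver 4→0: n0:foll/b9/[w]
after 12 — deliver 0→4: ·
after 13 — crash(2): n2:✗foll/b9/[-]
after 14 — propose(4,'x'): ·
after 15 — propose(4,'p'): ·
after 16 — deliver 4→2: ·
after 17 — deliver 2→4: ·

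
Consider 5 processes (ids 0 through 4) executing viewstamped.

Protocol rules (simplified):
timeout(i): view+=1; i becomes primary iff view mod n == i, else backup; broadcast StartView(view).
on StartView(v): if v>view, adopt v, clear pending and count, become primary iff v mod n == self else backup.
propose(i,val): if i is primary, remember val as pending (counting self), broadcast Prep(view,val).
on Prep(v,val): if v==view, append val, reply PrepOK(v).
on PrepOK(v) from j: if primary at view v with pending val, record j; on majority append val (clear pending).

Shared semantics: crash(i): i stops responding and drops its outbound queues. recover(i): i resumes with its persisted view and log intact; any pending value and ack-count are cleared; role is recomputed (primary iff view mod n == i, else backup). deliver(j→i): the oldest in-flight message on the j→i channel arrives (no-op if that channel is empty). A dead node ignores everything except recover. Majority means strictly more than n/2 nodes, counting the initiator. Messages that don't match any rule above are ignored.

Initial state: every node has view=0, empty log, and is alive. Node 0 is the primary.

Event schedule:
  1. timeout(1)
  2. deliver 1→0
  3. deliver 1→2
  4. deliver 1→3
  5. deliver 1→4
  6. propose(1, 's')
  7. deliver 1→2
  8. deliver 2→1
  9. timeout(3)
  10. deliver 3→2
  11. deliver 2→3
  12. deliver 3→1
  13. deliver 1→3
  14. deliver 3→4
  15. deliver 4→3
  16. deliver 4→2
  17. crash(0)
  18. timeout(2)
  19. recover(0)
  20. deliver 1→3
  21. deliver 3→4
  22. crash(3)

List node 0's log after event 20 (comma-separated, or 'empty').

[1] timeout(1) → N1(prim v1 [-])
[2] deliver 1→0 → N0(back v1 [-])
[3] deliver 1→2 → N2(back v1 [-])
[4] deliver 1→3 → N3(back v1 [-])
[5] deliver 1→4 → N4(back v1 [-])
[6] propose(1,'s') → ∅
[7] deliver 1→2 → N2(back v1 [s])
[8] deliver 2→1 → ∅
[9] timeout(3) → N3(back v2 [-])
[10] deliver 3→2 → N2(prim v2 [s])
[11] deliver 2→3 → ∅
[12] deliver 3→1 → N1(back v2 [-])
[13] deliver 1→3 → ∅
[14] deliver 3→4 → N4(back v2 [-])
[15] deliver 4→3 → ∅
[16] deliver 4→2 → ∅
[17] crash(0) → N0(✗back v1 [-])
[18] timeout(2) → N2(back v3 [s])
[19] recover(0) → N0(back v1 [-])
[20] deliver 1→3 → ∅

empty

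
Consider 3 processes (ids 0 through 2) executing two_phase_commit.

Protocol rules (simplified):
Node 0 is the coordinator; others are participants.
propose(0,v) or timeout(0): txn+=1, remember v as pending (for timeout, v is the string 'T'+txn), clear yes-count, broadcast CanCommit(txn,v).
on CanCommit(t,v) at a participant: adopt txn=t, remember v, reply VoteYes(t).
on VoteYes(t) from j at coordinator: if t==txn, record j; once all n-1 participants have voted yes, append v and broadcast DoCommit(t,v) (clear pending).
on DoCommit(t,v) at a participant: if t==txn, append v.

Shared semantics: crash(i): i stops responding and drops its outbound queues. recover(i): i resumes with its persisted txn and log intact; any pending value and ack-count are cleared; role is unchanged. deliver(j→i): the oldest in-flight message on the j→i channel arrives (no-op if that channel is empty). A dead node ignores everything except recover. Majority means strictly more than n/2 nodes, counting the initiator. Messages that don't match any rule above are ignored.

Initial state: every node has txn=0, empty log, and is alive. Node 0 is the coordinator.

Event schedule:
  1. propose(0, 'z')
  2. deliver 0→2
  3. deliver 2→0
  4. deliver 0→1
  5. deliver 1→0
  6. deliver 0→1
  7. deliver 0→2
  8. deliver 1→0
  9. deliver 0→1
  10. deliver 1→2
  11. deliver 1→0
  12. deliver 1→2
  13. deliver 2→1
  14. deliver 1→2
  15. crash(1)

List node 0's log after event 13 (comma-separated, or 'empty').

e1 propose(0,'z'): 0[coor,t=1,-]
e2 deliver 0→2: 2[part,t=1,-]
e3 deliver 2→0: ·
e4 deliver 0→1: 1[part,t=1,-]
e5 deliver 1→0: 0[coor,t=1,z]
e6 deliver 0→1: 1[part,t=1,z]
e7 deliver 0→2: 2[part,t=1,z]
e8 deliver 1→0: ·
e9 deliver 0→1: ·
e10 deliver 1→2: ·
e11 deliver 1→0: ·
e12 deliver 1→2: ·
e13 deliver 2→1: ·

z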